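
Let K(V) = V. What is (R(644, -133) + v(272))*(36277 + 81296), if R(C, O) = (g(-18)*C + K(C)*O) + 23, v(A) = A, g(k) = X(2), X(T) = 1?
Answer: -9959961549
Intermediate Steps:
g(k) = 1
R(C, O) = 23 + C + C*O (R(C, O) = (1*C + C*O) + 23 = (C + C*O) + 23 = 23 + C + C*O)
(R(644, -133) + v(272))*(36277 + 81296) = ((23 + 644 + 644*(-133)) + 272)*(36277 + 81296) = ((23 + 644 - 85652) + 272)*117573 = (-84985 + 272)*117573 = -84713*117573 = -9959961549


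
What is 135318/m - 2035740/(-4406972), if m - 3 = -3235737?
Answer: 249615437336/594157880727 ≈ 0.42012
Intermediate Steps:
m = -3235734 (m = 3 - 3235737 = -3235734)
135318/m - 2035740/(-4406972) = 135318/(-3235734) - 2035740/(-4406972) = 135318*(-1/3235734) - 2035740*(-1/4406972) = -22553/539289 + 508935/1101743 = 249615437336/594157880727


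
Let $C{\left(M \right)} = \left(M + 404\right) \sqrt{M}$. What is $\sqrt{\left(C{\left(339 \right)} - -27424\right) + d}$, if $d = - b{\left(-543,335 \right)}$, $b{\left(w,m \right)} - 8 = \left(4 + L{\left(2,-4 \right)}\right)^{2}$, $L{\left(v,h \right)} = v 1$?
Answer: $\sqrt{27380 + 743 \sqrt{339}} \approx 202.63$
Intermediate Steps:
$C{\left(M \right)} = \sqrt{M} \left(404 + M\right)$ ($C{\left(M \right)} = \left(404 + M\right) \sqrt{M} = \sqrt{M} \left(404 + M\right)$)
$L{\left(v,h \right)} = v$
$b{\left(w,m \right)} = 44$ ($b{\left(w,m \right)} = 8 + \left(4 + 2\right)^{2} = 8 + 6^{2} = 8 + 36 = 44$)
$d = -44$ ($d = \left(-1\right) 44 = -44$)
$\sqrt{\left(C{\left(339 \right)} - -27424\right) + d} = \sqrt{\left(\sqrt{339} \left(404 + 339\right) - -27424\right) - 44} = \sqrt{\left(\sqrt{339} \cdot 743 + 27424\right) - 44} = \sqrt{\left(743 \sqrt{339} + 27424\right) - 44} = \sqrt{\left(27424 + 743 \sqrt{339}\right) - 44} = \sqrt{27380 + 743 \sqrt{339}}$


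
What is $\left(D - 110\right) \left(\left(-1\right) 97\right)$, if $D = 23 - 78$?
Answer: $16005$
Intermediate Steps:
$D = -55$
$\left(D - 110\right) \left(\left(-1\right) 97\right) = \left(-55 - 110\right) \left(\left(-1\right) 97\right) = \left(-165\right) \left(-97\right) = 16005$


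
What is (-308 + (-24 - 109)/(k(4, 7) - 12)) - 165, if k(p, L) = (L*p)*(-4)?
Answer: -58519/124 ≈ -471.93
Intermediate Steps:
k(p, L) = -4*L*p
(-308 + (-24 - 109)/(k(4, 7) - 12)) - 165 = (-308 + (-24 - 109)/(-4*7*4 - 12)) - 165 = (-308 - 133/(-112 - 12)) - 165 = (-308 - 133/(-124)) - 165 = (-308 - 133*(-1/124)) - 165 = (-308 + 133/124) - 165 = -38059/124 - 165 = -58519/124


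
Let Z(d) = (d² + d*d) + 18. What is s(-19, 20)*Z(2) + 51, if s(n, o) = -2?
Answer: -1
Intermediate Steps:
Z(d) = 18 + 2*d² (Z(d) = (d² + d²) + 18 = 2*d² + 18 = 18 + 2*d²)
s(-19, 20)*Z(2) + 51 = -2*(18 + 2*2²) + 51 = -2*(18 + 2*4) + 51 = -2*(18 + 8) + 51 = -2*26 + 51 = -52 + 51 = -1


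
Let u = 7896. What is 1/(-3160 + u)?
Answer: 1/4736 ≈ 0.00021115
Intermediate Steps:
1/(-3160 + u) = 1/(-3160 + 7896) = 1/4736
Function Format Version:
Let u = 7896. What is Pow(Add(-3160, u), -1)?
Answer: Rational(1, 4736) ≈ 0.00021115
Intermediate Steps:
Pow(Add(-3160, u), -1) = Pow(Add(-3160, 7896), -1) = Pow(4736, -1) = Rational(1, 4736)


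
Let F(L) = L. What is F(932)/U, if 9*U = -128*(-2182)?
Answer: 2097/69824 ≈ 0.030033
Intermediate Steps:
U = 279296/9 (U = (-128*(-2182))/9 = (⅑)*279296 = 279296/9 ≈ 31033.)
F(932)/U = 932/(279296/9) = 932*(9/279296) = 2097/69824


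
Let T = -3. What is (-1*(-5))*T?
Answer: -15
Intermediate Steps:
(-1*(-5))*T = -1*(-5)*(-3) = 5*(-3) = -15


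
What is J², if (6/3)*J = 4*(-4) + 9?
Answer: 49/4 ≈ 12.250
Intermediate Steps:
J = -7/2 (J = (4*(-4) + 9)/2 = (-16 + 9)/2 = (½)*(-7) = -7/2 ≈ -3.5000)
J² = (-7/2)² = 49/4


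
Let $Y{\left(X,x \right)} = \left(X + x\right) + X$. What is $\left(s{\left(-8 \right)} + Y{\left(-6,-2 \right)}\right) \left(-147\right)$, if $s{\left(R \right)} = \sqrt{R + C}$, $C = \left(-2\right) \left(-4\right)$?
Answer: $2058$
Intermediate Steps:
$C = 8$
$Y{\left(X,x \right)} = x + 2 X$
$s{\left(R \right)} = \sqrt{8 + R}$ ($s{\left(R \right)} = \sqrt{R + 8} = \sqrt{8 + R}$)
$\left(s{\left(-8 \right)} + Y{\left(-6,-2 \right)}\right) \left(-147\right) = \left(\sqrt{8 - 8} + \left(-2 + 2 \left(-6\right)\right)\right) \left(-147\right) = \left(\sqrt{0} - 14\right) \left(-147\right) = \left(0 - 14\right) \left(-147\right) = \left(-14\right) \left(-147\right) = 2058$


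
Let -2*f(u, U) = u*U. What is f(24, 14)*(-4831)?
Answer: 811608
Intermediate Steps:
f(u, U) = -U*u/2 (f(u, U) = -u*U/2 = -U*u/2)
f(24, 14)*(-4831) = -½*14*24*(-4831) = -168*(-4831) = 811608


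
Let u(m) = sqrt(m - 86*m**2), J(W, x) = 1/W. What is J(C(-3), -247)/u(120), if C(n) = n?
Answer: I*sqrt(309570)/1857420 ≈ 0.00029955*I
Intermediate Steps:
J(C(-3), -247)/u(120) = 1/((-3)*(sqrt(120*(1 - 86*120)))) = -sqrt(30)/(60*sqrt(1 - 10320))/3 = -(-I*sqrt(309570)/619140)/3 = -(-1)*I*sqrt(309570)/1857420 = I*sqrt(309570)/1857420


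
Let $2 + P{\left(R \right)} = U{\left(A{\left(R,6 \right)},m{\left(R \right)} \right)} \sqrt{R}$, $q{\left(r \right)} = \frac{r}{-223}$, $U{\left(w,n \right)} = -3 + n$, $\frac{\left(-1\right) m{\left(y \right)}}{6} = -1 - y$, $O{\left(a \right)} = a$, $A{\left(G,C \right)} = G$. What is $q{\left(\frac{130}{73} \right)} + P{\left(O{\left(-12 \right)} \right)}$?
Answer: $- \frac{32688}{16279} - 138 i \sqrt{3} \approx -2.008 - 239.02 i$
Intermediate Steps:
$m{\left(y \right)} = 6 + 6 y$ ($m{\left(y \right)} = - 6 \left(-1 - y\right) = 6 + 6 y$)
$q{\left(r \right)} = - \frac{r}{223}$ ($q{\left(r \right)} = r \left(- \frac{1}{223}\right) = - \frac{r}{223}$)
$P{\left(R \right)} = -2 + \sqrt{R} \left(3 + 6 R\right)$ ($P{\left(R \right)} = -2 + \left(-3 + \left(6 + 6 R\right)\right) \sqrt{R} = -2 + \left(3 + 6 R\right) \sqrt{R} = -2 + \sqrt{R} \left(3 + 6 R\right)$)
$q{\left(\frac{130}{73} \right)} + P{\left(O{\left(-12 \right)} \right)} = - \frac{130 \cdot \frac{1}{73}}{223} - \left(2 - \sqrt{-12} \left(3 + 6 \left(-12\right)\right)\right) = - \frac{130 \cdot \frac{1}{73}}{223} - \left(2 - 2 i \sqrt{3} \left(3 - 72\right)\right) = \left(- \frac{1}{223}\right) \frac{130}{73} - \left(2 - 2 i \sqrt{3} \left(-69\right)\right) = - \frac{130}{16279} - \left(2 + 138 i \sqrt{3}\right) = - \frac{32688}{16279} - 138 i \sqrt{3}$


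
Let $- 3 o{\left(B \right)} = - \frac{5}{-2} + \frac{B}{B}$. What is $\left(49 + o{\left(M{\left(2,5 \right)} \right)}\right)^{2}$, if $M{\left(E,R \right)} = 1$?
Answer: $\frac{82369}{36} \approx 2288.0$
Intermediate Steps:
$o{\left(B \right)} = - \frac{7}{6}$ ($o{\left(B \right)} = - \frac{- \frac{5}{-2} + \frac{B}{B}}{3} = - \frac{\left(-5\right) \left(- \frac{1}{2}\right) + 1}{3} = - \frac{\frac{5}{2} + 1}{3} = \left(- \frac{1}{3}\right) \frac{7}{2} = - \frac{7}{6}$)
$\left(49 + o{\left(M{\left(2,5 \right)} \right)}\right)^{2} = \left(49 - \frac{7}{6}\right)^{2} = \left(\frac{287}{6}\right)^{2} = \frac{82369}{36}$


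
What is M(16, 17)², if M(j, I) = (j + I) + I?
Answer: 2500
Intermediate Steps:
M(j, I) = j + 2*I (M(j, I) = (I + j) + I = j + 2*I)
M(16, 17)² = (16 + 2*17)² = (16 + 34)² = 50² = 2500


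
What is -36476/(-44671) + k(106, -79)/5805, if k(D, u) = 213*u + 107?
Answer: -9730108/4714821 ≈ -2.0637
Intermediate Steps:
k(D, u) = 107 + 213*u
-36476/(-44671) + k(106, -79)/5805 = -36476/(-44671) + (107 + 213*(-79))/5805 = -36476*(-1/44671) + (107 - 16827)*(1/5805) = 3316/4061 - 16720*1/5805 = 3316/4061 - 3344/1161 = -9730108/4714821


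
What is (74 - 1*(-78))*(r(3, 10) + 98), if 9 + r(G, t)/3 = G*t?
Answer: 24472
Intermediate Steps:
r(G, t) = -27 + 3*G*t (r(G, t) = -27 + 3*(G*t) = -27 + 3*G*t)
(74 - 1*(-78))*(r(3, 10) + 98) = (74 - 1*(-78))*((-27 + 3*3*10) + 98) = (74 + 78)*((-27 + 90) + 98) = 152*(63 + 98) = 152*161 = 24472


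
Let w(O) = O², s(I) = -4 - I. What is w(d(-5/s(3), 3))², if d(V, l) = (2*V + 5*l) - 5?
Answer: 40960000/2401 ≈ 17060.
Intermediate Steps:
d(V, l) = -5 + 2*V + 5*l
w(d(-5/s(3), 3))² = ((-5 + 2*(-5/(-4 - 1*3)) + 5*3)²)² = ((-5 + 2*(-5/(-4 - 3)) + 15)²)² = ((-5 + 2*(-5/(-7)) + 15)²)² = ((-5 + 2*(-5*(-⅐)) + 15)²)² = ((-5 + 2*(5/7) + 15)²)² = ((-5 + 10/7 + 15)²)² = ((80/7)²)² = (6400/49)² = 40960000/2401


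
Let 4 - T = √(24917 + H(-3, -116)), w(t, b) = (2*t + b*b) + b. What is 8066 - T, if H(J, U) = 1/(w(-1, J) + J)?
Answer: 8062 + √24918 ≈ 8219.9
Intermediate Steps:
w(t, b) = b + b² + 2*t (w(t, b) = (2*t + b²) + b = (b² + 2*t) + b = b + b² + 2*t)
H(J, U) = 1/(-2 + J² + 2*J) (H(J, U) = 1/((J + J² + 2*(-1)) + J) = 1/((J + J² - 2) + J) = 1/((-2 + J + J²) + J) = 1/(-2 + J² + 2*J))
T = 4 - √24918 (T = 4 - √(24917 + 1/(-2 + (-3)² + 2*(-3))) = 4 - √(24917 + 1/(-2 + 9 - 6)) = 4 - √(24917 + 1/1) = 4 - √(24917 + 1) = 4 - √24918 ≈ -153.85)
8066 - T = 8066 - (4 - √24918) = 8066 + (-4 + √24918) = 8062 + √24918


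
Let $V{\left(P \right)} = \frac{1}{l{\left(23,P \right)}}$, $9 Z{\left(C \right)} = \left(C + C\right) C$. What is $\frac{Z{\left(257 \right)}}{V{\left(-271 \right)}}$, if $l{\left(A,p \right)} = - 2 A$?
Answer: $- \frac{6076508}{9} \approx -6.7517 \cdot 10^{5}$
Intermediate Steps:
$Z{\left(C \right)} = \frac{2 C^{2}}{9}$ ($Z{\left(C \right)} = \frac{\left(C + C\right) C}{9} = \frac{2 C C}{9} = \frac{2 C^{2}}{9}$)
$V{\left(P \right)} = - \frac{1}{46}$ ($V{\left(P \right)} = \frac{1}{\left(-2\right) 23} = \frac{1}{-46} = - \frac{1}{46}$)
$\frac{Z{\left(257 \right)}}{V{\left(-271 \right)}} = \frac{\frac{2}{9} \cdot 257^{2}}{- \frac{1}{46}} = \frac{2}{9} \cdot 66049 \left(-46\right) = \frac{132098}{9} \left(-46\right) = - \frac{6076508}{9}$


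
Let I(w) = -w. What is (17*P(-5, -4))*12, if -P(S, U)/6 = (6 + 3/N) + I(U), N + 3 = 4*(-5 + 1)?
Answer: -228888/19 ≈ -12047.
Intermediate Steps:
N = -19 (N = -3 + 4*(-5 + 1) = -3 + 4*(-4) = -3 - 16 = -19)
P(S, U) = -666/19 + 6*U (P(S, U) = -6*((6 + 3/(-19)) - U) = -6*((6 + 3*(-1/19)) - U) = -6*((6 - 3/19) - U) = -6*(111/19 - U) = -666/19 + 6*U)
(17*P(-5, -4))*12 = (17*(-666/19 + 6*(-4)))*12 = (17*(-666/19 - 24))*12 = (17*(-1122/19))*12 = -19074/19*12 = -228888/19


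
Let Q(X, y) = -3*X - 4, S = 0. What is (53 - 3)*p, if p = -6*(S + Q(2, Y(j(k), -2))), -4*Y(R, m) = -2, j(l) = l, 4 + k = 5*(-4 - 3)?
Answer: 3000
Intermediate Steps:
k = -39 (k = -4 + 5*(-4 - 3) = -4 + 5*(-7) = -4 - 35 = -39)
Y(R, m) = ½ (Y(R, m) = -¼*(-2) = ½)
Q(X, y) = -4 - 3*X
p = 60 (p = -6*(0 + (-4 - 3*2)) = -6*(0 + (-4 - 6)) = -6*(0 - 10) = -6*(-10) = 60)
(53 - 3)*p = (53 - 3)*60 = 50*60 = 3000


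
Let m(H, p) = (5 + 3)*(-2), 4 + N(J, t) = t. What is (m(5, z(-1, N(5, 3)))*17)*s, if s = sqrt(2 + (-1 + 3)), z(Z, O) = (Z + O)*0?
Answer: -544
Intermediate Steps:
N(J, t) = -4 + t
z(Z, O) = 0 (z(Z, O) = (O + Z)*0 = 0)
m(H, p) = -16 (m(H, p) = 8*(-2) = -16)
s = 2 (s = sqrt(2 + 2) = sqrt(4) = 2)
(m(5, z(-1, N(5, 3)))*17)*s = -16*17*2 = -272*2 = -544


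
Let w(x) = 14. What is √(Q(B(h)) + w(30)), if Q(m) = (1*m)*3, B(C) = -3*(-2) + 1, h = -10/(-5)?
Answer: √35 ≈ 5.9161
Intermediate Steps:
h = 2 (h = -10*(-⅕) = 2)
B(C) = 7 (B(C) = 6 + 1 = 7)
Q(m) = 3*m (Q(m) = m*3 = 3*m)
√(Q(B(h)) + w(30)) = √(3*7 + 14) = √(21 + 14) = √35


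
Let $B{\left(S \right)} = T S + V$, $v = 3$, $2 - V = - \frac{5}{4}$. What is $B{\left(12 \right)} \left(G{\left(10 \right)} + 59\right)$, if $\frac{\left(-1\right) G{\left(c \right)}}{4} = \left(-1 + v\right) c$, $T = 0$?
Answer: $- \frac{273}{4} \approx -68.25$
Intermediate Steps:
$V = \frac{13}{4}$ ($V = 2 - - \frac{5}{4} = 2 + \frac{5}{4} = \frac{13}{4} \approx 3.25$)
$G{\left(c \right)} = - 8 c$ ($G{\left(c \right)} = - 4 \left(-1 + 3\right) c = - 4 \cdot 2 c = - 8 c$)
$B{\left(S \right)} = \frac{13}{4}$ ($B{\left(S \right)} = 0 S + \frac{13}{4} = 0 + \frac{13}{4} = \frac{13}{4}$)
$B{\left(12 \right)} \left(G{\left(10 \right)} + 59\right) = \frac{13 \left(\left(-8\right) 10 + 59\right)}{4} = \frac{13 \left(-80 + 59\right)}{4} = \frac{13}{4} \left(-21\right) = - \frac{273}{4}$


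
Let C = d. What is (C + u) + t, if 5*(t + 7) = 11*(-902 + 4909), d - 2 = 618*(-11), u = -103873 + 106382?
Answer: 22607/5 ≈ 4521.4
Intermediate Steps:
u = 2509
d = -6796 (d = 2 + 618*(-11) = 2 - 6798 = -6796)
C = -6796
t = 44042/5 (t = -7 + (11*(-902 + 4909))/5 = -7 + (11*4007)/5 = -7 + (1/5)*44077 = -7 + 44077/5 = 44042/5 ≈ 8808.4)
(C + u) + t = (-6796 + 2509) + 44042/5 = -4287 + 44042/5 = 22607/5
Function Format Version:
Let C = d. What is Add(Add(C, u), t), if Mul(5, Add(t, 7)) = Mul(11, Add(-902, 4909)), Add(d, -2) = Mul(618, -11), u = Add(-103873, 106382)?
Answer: Rational(22607, 5) ≈ 4521.4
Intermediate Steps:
u = 2509
d = -6796 (d = Add(2, Mul(618, -11)) = Add(2, -6798) = -6796)
C = -6796
t = Rational(44042, 5) (t = Add(-7, Mul(Rational(1, 5), Mul(11, Add(-902, 4909)))) = Add(-7, Mul(Rational(1, 5), Mul(11, 4007))) = Add(-7, Mul(Rational(1, 5), 44077)) = Add(-7, Rational(44077, 5)) = Rational(44042, 5) ≈ 8808.4)
Add(Add(C, u), t) = Add(Add(-6796, 2509), Rational(44042, 5)) = Add(-4287, Rational(44042, 5)) = Rational(22607, 5)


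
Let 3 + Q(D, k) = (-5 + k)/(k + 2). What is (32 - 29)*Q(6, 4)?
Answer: -19/2 ≈ -9.5000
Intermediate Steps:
Q(D, k) = -3 + (-5 + k)/(2 + k) (Q(D, k) = -3 + (-5 + k)/(k + 2) = -3 + (-5 + k)/(2 + k))
(32 - 29)*Q(6, 4) = (32 - 29)*((-11 - 2*4)/(2 + 4)) = 3*((-11 - 8)/6) = 3*((⅙)*(-19)) = 3*(-19/6) = -19/2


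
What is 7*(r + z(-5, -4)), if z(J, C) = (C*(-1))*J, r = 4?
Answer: -112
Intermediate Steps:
z(J, C) = -C*J (z(J, C) = (-C)*J = -C*J)
7*(r + z(-5, -4)) = 7*(4 - 1*(-4)*(-5)) = 7*(4 - 20) = 7*(-16) = -112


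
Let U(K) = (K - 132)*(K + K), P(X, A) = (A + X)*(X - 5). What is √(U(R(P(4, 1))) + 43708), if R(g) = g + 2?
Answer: √44518 ≈ 210.99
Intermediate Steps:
P(X, A) = (-5 + X)*(A + X) (P(X, A) = (A + X)*(-5 + X) = (-5 + X)*(A + X))
R(g) = 2 + g
U(K) = 2*K*(-132 + K) (U(K) = (-132 + K)*(2*K) = 2*K*(-132 + K))
√(U(R(P(4, 1))) + 43708) = √(2*(2 + (4² - 5*1 - 5*4 + 1*4))*(-132 + (2 + (4² - 5*1 - 5*4 + 1*4))) + 43708) = √(2*(2 + (16 - 5 - 20 + 4))*(-132 + (2 + (16 - 5 - 20 + 4))) + 43708) = √(2*(2 - 5)*(-132 + (2 - 5)) + 43708) = √(2*(-3)*(-132 - 3) + 43708) = √(2*(-3)*(-135) + 43708) = √(810 + 43708) = √44518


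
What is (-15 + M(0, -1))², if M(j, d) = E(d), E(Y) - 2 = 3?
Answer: 100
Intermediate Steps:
E(Y) = 5 (E(Y) = 2 + 3 = 5)
M(j, d) = 5
(-15 + M(0, -1))² = (-15 + 5)² = (-10)² = 100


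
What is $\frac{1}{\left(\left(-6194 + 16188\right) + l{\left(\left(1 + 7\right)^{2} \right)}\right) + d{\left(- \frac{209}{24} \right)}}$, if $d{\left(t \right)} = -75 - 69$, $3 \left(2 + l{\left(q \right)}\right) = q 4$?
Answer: $\frac{3}{29800} \approx 0.00010067$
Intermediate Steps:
$l{\left(q \right)} = -2 + \frac{4 q}{3}$ ($l{\left(q \right)} = -2 + \frac{q 4}{3} = -2 + \frac{4 q}{3}$)
$d{\left(t \right)} = -144$ ($d{\left(t \right)} = -75 - 69 = -144$)
$\frac{1}{\left(\left(-6194 + 16188\right) + l{\left(\left(1 + 7\right)^{2} \right)}\right) + d{\left(- \frac{209}{24} \right)}} = \frac{1}{\left(\left(-6194 + 16188\right) - \left(2 - \frac{4 \left(1 + 7\right)^{2}}{3}\right)\right) - 144} = \frac{1}{\left(9994 - \left(2 - \frac{4 \cdot 8^{2}}{3}\right)\right) - 144} = \frac{1}{\left(9994 + \left(-2 + \frac{4}{3} \cdot 64\right)\right) - 144} = \frac{1}{\left(9994 + \left(-2 + \frac{256}{3}\right)\right) - 144} = \frac{1}{\left(9994 + \frac{250}{3}\right) - 144} = \frac{1}{\frac{30232}{3} - 144} = \frac{1}{\frac{29800}{3}} = \frac{3}{29800}$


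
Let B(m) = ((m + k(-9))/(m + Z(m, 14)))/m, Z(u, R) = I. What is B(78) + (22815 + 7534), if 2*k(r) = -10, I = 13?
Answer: 215417275/7098 ≈ 30349.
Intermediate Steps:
Z(u, R) = 13
k(r) = -5 (k(r) = (½)*(-10) = -5)
B(m) = (-5 + m)/(m*(13 + m)) (B(m) = ((m - 5)/(m + 13))/m = ((-5 + m)/(13 + m))/m = (-5 + m)/(m*(13 + m)))
B(78) + (22815 + 7534) = (-5 + 78)/(78*(13 + 78)) + (22815 + 7534) = (1/78)*73/91 + 30349 = (1/78)*(1/91)*73 + 30349 = 73/7098 + 30349 = 215417275/7098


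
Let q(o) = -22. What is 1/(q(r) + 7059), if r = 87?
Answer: 1/7037 ≈ 0.00014211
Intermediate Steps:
1/(q(r) + 7059) = 1/(-22 + 7059) = 1/7037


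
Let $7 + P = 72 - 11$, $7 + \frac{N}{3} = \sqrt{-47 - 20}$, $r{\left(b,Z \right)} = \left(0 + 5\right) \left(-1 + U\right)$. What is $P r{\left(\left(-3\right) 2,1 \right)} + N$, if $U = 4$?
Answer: $789 + 3 i \sqrt{67} \approx 789.0 + 24.556 i$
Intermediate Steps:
$r{\left(b,Z \right)} = 15$ ($r{\left(b,Z \right)} = \left(0 + 5\right) \left(-1 + 4\right) = 5 \cdot 3 = 15$)
$N = -21 + 3 i \sqrt{67}$ ($N = -21 + 3 \sqrt{-47 - 20} = -21 + 3 \sqrt{-67} = -21 + 3 i \sqrt{67} \approx -21.0 + 24.556 i$)
$P = 54$ ($P = -7 + \left(72 - 11\right) = -7 + 61 = 54$)
$P r{\left(\left(-3\right) 2,1 \right)} + N = 54 \cdot 15 - \left(21 - 3 i \sqrt{67}\right) = 810 - \left(21 - 3 i \sqrt{67}\right) = 789 + 3 i \sqrt{67}$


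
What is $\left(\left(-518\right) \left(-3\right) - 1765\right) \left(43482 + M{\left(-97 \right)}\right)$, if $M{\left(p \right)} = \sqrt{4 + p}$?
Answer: $-9174702 - 211 i \sqrt{93} \approx -9.1747 \cdot 10^{6} - 2034.8 i$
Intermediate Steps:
$\left(\left(-518\right) \left(-3\right) - 1765\right) \left(43482 + M{\left(-97 \right)}\right) = \left(\left(-518\right) \left(-3\right) - 1765\right) \left(43482 + \sqrt{4 - 97}\right) = \left(1554 - 1765\right) \left(43482 + \sqrt{-93}\right) = - 211 \left(43482 + i \sqrt{93}\right) = -9174702 - 211 i \sqrt{93}$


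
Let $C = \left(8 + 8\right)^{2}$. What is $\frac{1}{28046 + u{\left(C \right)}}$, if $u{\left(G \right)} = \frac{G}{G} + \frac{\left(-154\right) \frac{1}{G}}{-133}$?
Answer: $\frac{2432}{68210315} \approx 3.5654 \cdot 10^{-5}$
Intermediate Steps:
$C = 256$ ($C = 16^{2} = 256$)
$u{\left(G \right)} = 1 + \frac{22}{19 G}$ ($u{\left(G \right)} = 1 + - \frac{154}{G} \left(- \frac{1}{133}\right) = 1 + \frac{22}{19 G}$)
$\frac{1}{28046 + u{\left(C \right)}} = \frac{1}{28046 + \frac{\frac{22}{19} + 256}{256}} = \frac{1}{28046 + \frac{1}{256} \cdot \frac{4886}{19}} = \frac{1}{28046 + \frac{2443}{2432}} = \frac{1}{\frac{68210315}{2432}} = \frac{2432}{68210315}$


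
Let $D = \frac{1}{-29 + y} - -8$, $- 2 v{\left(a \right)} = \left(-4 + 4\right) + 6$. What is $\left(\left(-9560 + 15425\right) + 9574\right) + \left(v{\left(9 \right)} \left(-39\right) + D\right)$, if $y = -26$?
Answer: $\frac{856019}{55} \approx 15564.0$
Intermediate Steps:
$v{\left(a \right)} = -3$ ($v{\left(a \right)} = - \frac{\left(-4 + 4\right) + 6}{2} = - \frac{0 + 6}{2} = \left(- \frac{1}{2}\right) 6 = -3$)
$D = \frac{439}{55}$ ($D = \frac{1}{-29 - 26} - -8 = \frac{1}{-55} + 8 = - \frac{1}{55} + 8 = \frac{439}{55} \approx 7.9818$)
$\left(\left(-9560 + 15425\right) + 9574\right) + \left(v{\left(9 \right)} \left(-39\right) + D\right) = \left(\left(-9560 + 15425\right) + 9574\right) + \left(\left(-3\right) \left(-39\right) + \frac{439}{55}\right) = \left(5865 + 9574\right) + \left(117 + \frac{439}{55}\right) = 15439 + \frac{6874}{55} = \frac{856019}{55}$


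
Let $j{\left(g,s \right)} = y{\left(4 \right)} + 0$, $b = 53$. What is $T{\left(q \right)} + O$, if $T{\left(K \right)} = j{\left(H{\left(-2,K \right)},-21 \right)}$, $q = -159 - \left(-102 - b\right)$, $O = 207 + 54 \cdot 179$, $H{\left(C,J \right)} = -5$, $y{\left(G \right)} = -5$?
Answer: $9868$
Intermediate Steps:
$j{\left(g,s \right)} = -5$ ($j{\left(g,s \right)} = -5 + 0 = -5$)
$O = 9873$ ($O = 207 + 9666 = 9873$)
$q = -4$ ($q = -159 - \left(-102 - 53\right) = -159 - -155 = -159 + 155 = -4$)
$T{\left(K \right)} = -5$
$T{\left(q \right)} + O = -5 + 9873 = 9868$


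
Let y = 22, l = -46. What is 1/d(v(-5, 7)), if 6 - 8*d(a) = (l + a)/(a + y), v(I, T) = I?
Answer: 8/9 ≈ 0.88889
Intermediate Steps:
d(a) = ¾ - (-46 + a)/(8*(22 + a)) (d(a) = ¾ - (-46 + a)/(8*(a + 22)) = ¾ - (-46 + a)/(8*(22 + a)))
1/d(v(-5, 7)) = 1/((178 + 5*(-5))/(8*(22 - 5))) = 1/((⅛)*(178 - 25)/17) = 1/((⅛)*(1/17)*153) = 1/(9/8) = 8/9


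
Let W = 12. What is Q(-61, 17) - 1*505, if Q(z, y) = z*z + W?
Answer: 3228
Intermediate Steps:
Q(z, y) = 12 + z² (Q(z, y) = z*z + 12 = z² + 12 = 12 + z²)
Q(-61, 17) - 1*505 = (12 + (-61)²) - 1*505 = (12 + 3721) - 505 = 3733 - 505 = 3228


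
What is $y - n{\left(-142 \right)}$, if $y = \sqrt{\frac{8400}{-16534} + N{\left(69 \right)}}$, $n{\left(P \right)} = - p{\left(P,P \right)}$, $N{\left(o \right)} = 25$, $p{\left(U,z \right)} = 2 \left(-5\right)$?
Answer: $-10 + \frac{5 \sqrt{1366417}}{1181} \approx -5.0511$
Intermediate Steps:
$p{\left(U,z \right)} = -10$
$n{\left(P \right)} = 10$ ($n{\left(P \right)} = \left(-1\right) \left(-10\right) = 10$)
$y = \frac{5 \sqrt{1366417}}{1181}$ ($y = \sqrt{\frac{8400}{-16534} + 25} = \sqrt{8400 \left(- \frac{1}{16534}\right) + 25} = \sqrt{- \frac{600}{1181} + 25} = \sqrt{\frac{28925}{1181}} = \frac{5 \sqrt{1366417}}{1181} \approx 4.9489$)
$y - n{\left(-142 \right)} = \frac{5 \sqrt{1366417}}{1181} - 10 = -10 + \frac{5 \sqrt{1366417}}{1181}$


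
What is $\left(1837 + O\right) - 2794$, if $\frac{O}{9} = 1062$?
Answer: $8601$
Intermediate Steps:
$O = 9558$ ($O = 9 \cdot 1062 = 9558$)
$\left(1837 + O\right) - 2794 = \left(1837 + 9558\right) - 2794 = 11395 - 2794 = 8601$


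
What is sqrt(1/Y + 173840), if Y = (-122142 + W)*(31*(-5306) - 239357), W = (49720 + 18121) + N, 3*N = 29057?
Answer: sqrt(507908669407103042767057094)/54052770178 ≈ 416.94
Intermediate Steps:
N = 29057/3 (N = (1/3)*29057 = 29057/3 ≈ 9685.7)
W = 232580/3 (W = (49720 + 18121) + 29057/3 = 67841 + 29057/3 = 232580/3 ≈ 77527.)
Y = 54052770178/3 (Y = (-122142 + 232580/3)*(31*(-5306) - 239357) = -133846*(-164486 - 239357)/3 = -133846/3*(-403843) = 54052770178/3 ≈ 1.8018e+10)
sqrt(1/Y + 173840) = sqrt(1/(54052770178/3) + 173840) = sqrt(3/54052770178 + 173840) = sqrt(9396533567743523/54052770178) = sqrt(507908669407103042767057094)/54052770178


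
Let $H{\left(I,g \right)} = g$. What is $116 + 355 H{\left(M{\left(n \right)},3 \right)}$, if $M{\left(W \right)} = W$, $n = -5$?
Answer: $1181$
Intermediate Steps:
$116 + 355 H{\left(M{\left(n \right)},3 \right)} = 116 + 355 \cdot 3 = 116 + 1065 = 1181$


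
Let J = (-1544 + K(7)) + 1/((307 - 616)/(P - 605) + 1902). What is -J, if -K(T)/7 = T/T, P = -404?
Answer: 2977030268/1919427 ≈ 1551.0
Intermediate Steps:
K(T) = -7 (K(T) = -7*T/T = -7*1 = -7)
J = -2977030268/1919427 (J = (-1544 - 7) + 1/((307 - 616)/(-404 - 605) + 1902) = -1551 + 1/(-309/(-1009) + 1902) = -1551 + 1/(-309*(-1/1009) + 1902) = -1551 + 1/(309/1009 + 1902) = -1551 + 1/(1919427/1009) = -1551 + 1009/1919427 = -2977030268/1919427 ≈ -1551.0)
-J = -1*(-2977030268/1919427) = 2977030268/1919427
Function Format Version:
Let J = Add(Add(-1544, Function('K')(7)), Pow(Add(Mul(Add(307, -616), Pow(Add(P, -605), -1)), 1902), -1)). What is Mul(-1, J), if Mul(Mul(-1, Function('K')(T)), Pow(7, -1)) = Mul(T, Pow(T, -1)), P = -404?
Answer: Rational(2977030268, 1919427) ≈ 1551.0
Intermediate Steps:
Function('K')(T) = -7 (Function('K')(T) = Mul(-7, Mul(T, Pow(T, -1))) = Mul(-7, 1) = -7)
J = Rational(-2977030268, 1919427) (J = Add(Add(-1544, -7), Pow(Add(Mul(Add(307, -616), Pow(Add(-404, -605), -1)), 1902), -1)) = Add(-1551, Pow(Add(Mul(-309, Pow(-1009, -1)), 1902), -1)) = Add(-1551, Pow(Add(Mul(-309, Rational(-1, 1009)), 1902), -1)) = Add(-1551, Pow(Add(Rational(309, 1009), 1902), -1)) = Add(-1551, Pow(Rational(1919427, 1009), -1)) = Add(-1551, Rational(1009, 1919427)) = Rational(-2977030268, 1919427) ≈ -1551.0)
Mul(-1, J) = Mul(-1, Rational(-2977030268, 1919427)) = Rational(2977030268, 1919427)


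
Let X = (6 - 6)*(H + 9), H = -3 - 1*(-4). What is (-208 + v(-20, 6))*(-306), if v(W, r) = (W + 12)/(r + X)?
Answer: 64056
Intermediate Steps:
H = 1 (H = -3 + 4 = 1)
X = 0 (X = (6 - 6)*(1 + 9) = 0*10 = 0)
v(W, r) = (12 + W)/r (v(W, r) = (W + 12)/(r + 0) = (12 + W)/r)
(-208 + v(-20, 6))*(-306) = (-208 + (12 - 20)/6)*(-306) = (-208 + (1/6)*(-8))*(-306) = (-208 - 4/3)*(-306) = -628/3*(-306) = 64056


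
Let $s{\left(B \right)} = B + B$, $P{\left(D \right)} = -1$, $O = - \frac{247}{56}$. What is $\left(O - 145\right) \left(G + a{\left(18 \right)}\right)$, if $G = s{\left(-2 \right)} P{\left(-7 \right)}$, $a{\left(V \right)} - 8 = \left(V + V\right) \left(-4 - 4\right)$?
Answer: $\frac{577323}{14} \approx 41237.0$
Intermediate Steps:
$O = - \frac{247}{56}$ ($O = \left(-247\right) \frac{1}{56} = - \frac{247}{56} \approx -4.4107$)
$a{\left(V \right)} = 8 - 16 V$ ($a{\left(V \right)} = 8 + \left(V + V\right) \left(-4 - 4\right) = 8 + 2 V \left(-8\right) = 8 - 16 V$)
$s{\left(B \right)} = 2 B$
$G = 4$ ($G = 2 \left(-2\right) \left(-1\right) = \left(-4\right) \left(-1\right) = 4$)
$\left(O - 145\right) \left(G + a{\left(18 \right)}\right) = \left(- \frac{247}{56} - 145\right) \left(4 + \left(8 - 288\right)\right) = - \frac{8367 \left(4 - 280\right)}{56} = \left(- \frac{8367}{56}\right) \left(-276\right) = \frac{577323}{14}$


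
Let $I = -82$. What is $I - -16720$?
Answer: $16638$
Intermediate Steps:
$I - -16720 = -82 - -16720 = -82 + 16720 = 16638$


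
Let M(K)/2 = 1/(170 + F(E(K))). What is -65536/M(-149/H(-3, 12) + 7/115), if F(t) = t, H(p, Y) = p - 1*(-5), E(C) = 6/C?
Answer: -31776112640/5707 ≈ -5.5679e+6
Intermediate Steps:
H(p, Y) = 5 + p (H(p, Y) = p + 5 = 5 + p)
M(K) = 2/(170 + 6/K)
-65536/M(-149/H(-3, 12) + 7/115) = -65536*(3 + 85*(-149/(5 - 3) + 7/115))/(-149/(5 - 3) + 7/115) = -65536*(3 + 85*(-149/2 + 7*(1/115)))/(-149/2 + 7*(1/115)) = -65536*(3 + 85*(-149*½ + 7/115))/(-149*½ + 7/115) = -65536*(3 + 85*(-149/2 + 7/115))/(-149/2 + 7/115) = -65536/((-17121/(230*(3 + 85*(-17121/230))))) = -65536/((-17121/(230*(3 - 291057/46)))) = -65536/((-17121/(230*(-290919/46)))) = -65536/((-17121/230*(-46/290919))) = -65536/5707/484865 = -65536*484865/5707 = -31776112640/5707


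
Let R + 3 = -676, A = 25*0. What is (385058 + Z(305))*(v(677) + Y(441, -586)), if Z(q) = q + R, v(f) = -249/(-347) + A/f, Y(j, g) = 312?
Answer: 41743214892/347 ≈ 1.2030e+8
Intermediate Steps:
A = 0
R = -679 (R = -3 - 676 = -679)
v(f) = 249/347 (v(f) = -249/(-347) + 0/f = -249*(-1/347) + 0 = 249/347 + 0 = 249/347)
Z(q) = -679 + q (Z(q) = q - 679 = -679 + q)
(385058 + Z(305))*(v(677) + Y(441, -586)) = (385058 + (-679 + 305))*(249/347 + 312) = (385058 - 374)*(108513/347) = 384684*(108513/347) = 41743214892/347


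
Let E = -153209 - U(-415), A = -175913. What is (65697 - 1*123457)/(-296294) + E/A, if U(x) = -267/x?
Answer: 11527835337894/10815308032565 ≈ 1.0659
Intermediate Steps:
E = -63582002/415 (E = -153209 - (-267)/(-415) = -153209 - (-267)*(-1)/415 = -153209 - 1*267/415 = -153209 - 267/415 = -63582002/415 ≈ -1.5321e+5)
(65697 - 1*123457)/(-296294) + E/A = (65697 - 1*123457)/(-296294) - 63582002/415/(-175913) = (65697 - 123457)*(-1/296294) - 63582002/415*(-1/175913) = -57760*(-1/296294) + 63582002/73003895 = 28880/148147 + 63582002/73003895 = 11527835337894/10815308032565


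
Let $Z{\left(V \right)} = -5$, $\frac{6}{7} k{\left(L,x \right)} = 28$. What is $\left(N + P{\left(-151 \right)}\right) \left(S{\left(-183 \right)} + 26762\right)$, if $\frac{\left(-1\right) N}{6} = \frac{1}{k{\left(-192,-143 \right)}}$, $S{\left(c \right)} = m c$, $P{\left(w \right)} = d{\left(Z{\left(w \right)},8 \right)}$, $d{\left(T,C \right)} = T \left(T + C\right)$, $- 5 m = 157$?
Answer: $- \frac{120930504}{245} \approx -4.9359 \cdot 10^{5}$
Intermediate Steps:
$m = - \frac{157}{5}$ ($m = \left(- \frac{1}{5}\right) 157 = - \frac{157}{5} \approx -31.4$)
$k{\left(L,x \right)} = \frac{98}{3}$ ($k{\left(L,x \right)} = \frac{7}{6} \cdot 28 = \frac{98}{3}$)
$d{\left(T,C \right)} = T \left(C + T\right)$
$P{\left(w \right)} = -15$ ($P{\left(w \right)} = - 5 \left(8 - 5\right) = \left(-5\right) 3 = -15$)
$S{\left(c \right)} = - \frac{157 c}{5}$
$N = - \frac{9}{49}$ ($N = - \frac{6}{\frac{98}{3}} = \left(-6\right) \frac{3}{98} = - \frac{9}{49} \approx -0.18367$)
$\left(N + P{\left(-151 \right)}\right) \left(S{\left(-183 \right)} + 26762\right) = \left(- \frac{9}{49} - 15\right) \left(\left(- \frac{157}{5}\right) \left(-183\right) + 26762\right) = - \frac{744 \left(\frac{28731}{5} + 26762\right)}{49} = \left(- \frac{744}{49}\right) \frac{162541}{5} = - \frac{120930504}{245}$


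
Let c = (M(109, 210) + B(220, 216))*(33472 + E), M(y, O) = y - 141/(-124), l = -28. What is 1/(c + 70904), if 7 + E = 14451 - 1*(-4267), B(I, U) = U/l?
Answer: 868/4700769921 ≈ 1.8465e-7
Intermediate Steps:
M(y, O) = 141/124 + y (M(y, O) = y - 141*(-1/124) = y + 141/124 = 141/124 + y)
B(I, U) = -U/28 (B(I, U) = U/(-28) = U*(-1/28) = -U/28)
E = 18711 (E = -7 + (14451 - 1*(-4267)) = -7 + (14451 + 4267) = -7 + 18718 = 18711)
c = 4639225249/868 (c = ((141/124 + 109) - 1/28*216)*(33472 + 18711) = (13657/124 - 54/7)*52183 = (88903/868)*52183 = 4639225249/868 ≈ 5.3447e+6)
1/(c + 70904) = 1/(4639225249/868 + 70904) = 1/(4700769921/868) = 868/4700769921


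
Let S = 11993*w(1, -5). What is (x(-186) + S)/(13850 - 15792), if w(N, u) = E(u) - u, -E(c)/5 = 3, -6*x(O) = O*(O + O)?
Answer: 65731/971 ≈ 67.694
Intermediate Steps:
x(O) = -O²/3 (x(O) = -O*(O + O)/6 = -O*2*O/6 = -O²/3)
E(c) = -15 (E(c) = -5*3 = -15)
w(N, u) = -15 - u
S = -119930 (S = 11993*(-15 - 1*(-5)) = 11993*(-15 + 5) = 11993*(-10) = -119930)
(x(-186) + S)/(13850 - 15792) = (-⅓*(-186)² - 119930)/(13850 - 15792) = (-⅓*34596 - 119930)/(-1942) = (-11532 - 119930)*(-1/1942) = -131462*(-1/1942) = 65731/971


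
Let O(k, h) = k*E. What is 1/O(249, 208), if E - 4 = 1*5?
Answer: 1/2241 ≈ 0.00044623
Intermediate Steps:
E = 9 (E = 4 + 1*5 = 4 + 5 = 9)
O(k, h) = 9*k (O(k, h) = k*9 = 9*k)
1/O(249, 208) = 1/(9*249) = 1/2241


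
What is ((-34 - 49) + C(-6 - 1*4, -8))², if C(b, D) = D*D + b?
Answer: 841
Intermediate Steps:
C(b, D) = b + D² (C(b, D) = D² + b = b + D²)
((-34 - 49) + C(-6 - 1*4, -8))² = ((-34 - 49) + ((-6 - 1*4) + (-8)²))² = (-83 + ((-6 - 4) + 64))² = (-83 + (-10 + 64))² = (-83 + 54)² = (-29)² = 841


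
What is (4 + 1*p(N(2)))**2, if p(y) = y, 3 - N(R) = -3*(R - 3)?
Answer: 16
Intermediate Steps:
N(R) = -6 + 3*R (N(R) = 3 - (-3)*(R - 3) = 3 - (-3)*(-3 + R) = 3 - (9 - 3*R) = 3 + (-9 + 3*R) = -6 + 3*R)
(4 + 1*p(N(2)))**2 = (4 + 1*(-6 + 3*2))**2 = (4 + 1*(-6 + 6))**2 = (4 + 1*0)**2 = (4 + 0)**2 = 4**2 = 16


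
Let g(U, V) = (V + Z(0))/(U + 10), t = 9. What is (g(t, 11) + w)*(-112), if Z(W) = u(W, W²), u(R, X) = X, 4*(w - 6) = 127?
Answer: -81564/19 ≈ -4292.8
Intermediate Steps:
w = 151/4 (w = 6 + (¼)*127 = 6 + 127/4 = 151/4 ≈ 37.750)
Z(W) = W²
g(U, V) = V/(10 + U) (g(U, V) = (V + 0²)/(U + 10) = (V + 0)/(10 + U) = V/(10 + U))
(g(t, 11) + w)*(-112) = (11/(10 + 9) + 151/4)*(-112) = (11/19 + 151/4)*(-112) = (2913/76)*(-112) = -81564/19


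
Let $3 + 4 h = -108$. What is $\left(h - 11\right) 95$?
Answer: $- \frac{14725}{4} \approx -3681.3$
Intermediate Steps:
$h = - \frac{111}{4}$ ($h = - \frac{3}{4} + \frac{1}{4} \left(-108\right) = - \frac{3}{4} - 27 = - \frac{111}{4} \approx -27.75$)
$\left(h - 11\right) 95 = \left(- \frac{111}{4} - 11\right) 95 = \left(- \frac{155}{4}\right) 95 = - \frac{14725}{4}$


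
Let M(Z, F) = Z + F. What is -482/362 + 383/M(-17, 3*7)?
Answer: 68359/724 ≈ 94.418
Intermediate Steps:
M(Z, F) = F + Z
-482/362 + 383/M(-17, 3*7) = -482/362 + 383/(3*7 - 17) = -482*1/362 + 383/(21 - 17) = -241/181 + 383/4 = 68359/724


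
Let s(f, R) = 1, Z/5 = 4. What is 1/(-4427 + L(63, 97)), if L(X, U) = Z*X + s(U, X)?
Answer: -1/3166 ≈ -0.00031586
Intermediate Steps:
Z = 20 (Z = 5*4 = 20)
L(X, U) = 1 + 20*X (L(X, U) = 20*X + 1 = 1 + 20*X)
1/(-4427 + L(63, 97)) = 1/(-4427 + (1 + 20*63)) = 1/(-4427 + (1 + 1260)) = 1/(-4427 + 1261) = 1/(-3166) = -1/3166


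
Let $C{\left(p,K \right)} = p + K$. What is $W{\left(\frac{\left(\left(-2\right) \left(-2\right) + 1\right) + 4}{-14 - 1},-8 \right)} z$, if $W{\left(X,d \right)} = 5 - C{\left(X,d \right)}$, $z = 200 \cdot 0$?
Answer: $0$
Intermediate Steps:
$C{\left(p,K \right)} = K + p$
$z = 0$
$W{\left(X,d \right)} = 5 - X - d$ ($W{\left(X,d \right)} = 5 - \left(d + X\right) = 5 - \left(X + d\right) = 5 - X - d$)
$W{\left(\frac{\left(\left(-2\right) \left(-2\right) + 1\right) + 4}{-14 - 1},-8 \right)} z = \left(5 - \frac{\left(\left(-2\right) \left(-2\right) + 1\right) + 4}{-14 - 1} - -8\right) 0 = \left(5 - \frac{\left(4 + 1\right) + 4}{-15} + 8\right) 0 = \left(5 - \left(5 + 4\right) \left(- \frac{1}{15}\right) + 8\right) 0 = \left(5 - 9 \left(- \frac{1}{15}\right) + 8\right) 0 = \left(5 - - \frac{3}{5} + 8\right) 0 = \left(5 + \frac{3}{5} + 8\right) 0 = \frac{68}{5} \cdot 0 = 0$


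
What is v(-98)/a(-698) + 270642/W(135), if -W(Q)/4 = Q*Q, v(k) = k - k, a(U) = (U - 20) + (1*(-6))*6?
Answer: -45107/12150 ≈ -3.7125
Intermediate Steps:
a(U) = -56 + U (a(U) = (-20 + U) - 6*6 = (-20 + U) - 36 = -56 + U)
v(k) = 0
W(Q) = -4*Q² (W(Q) = -4*Q*Q = -4*Q²)
v(-98)/a(-698) + 270642/W(135) = 0/(-56 - 698) + 270642/((-4*135²)) = 0/(-754) + 270642/((-4*18225)) = 0*(-1/754) + 270642/(-72900) = 0 + 270642*(-1/72900) = 0 - 45107/12150 = -45107/12150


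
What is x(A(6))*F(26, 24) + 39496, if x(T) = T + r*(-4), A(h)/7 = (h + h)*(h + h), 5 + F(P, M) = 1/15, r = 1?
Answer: 518144/15 ≈ 34543.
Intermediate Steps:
F(P, M) = -74/15 (F(P, M) = -5 + 1/15 = -74/15)
A(h) = 28*h² (A(h) = 7*((h + h)*(h + h)) = 7*((2*h)*(2*h)) = 7*(4*h²) = 28*h²)
x(T) = -4 + T (x(T) = T + 1*(-4) = T - 4 = -4 + T)
x(A(6))*F(26, 24) + 39496 = (-4 + 28*6²)*(-74/15) + 39496 = (-4 + 28*36)*(-74/15) + 39496 = (-4 + 1008)*(-74/15) + 39496 = 1004*(-74/15) + 39496 = -74296/15 + 39496 = 518144/15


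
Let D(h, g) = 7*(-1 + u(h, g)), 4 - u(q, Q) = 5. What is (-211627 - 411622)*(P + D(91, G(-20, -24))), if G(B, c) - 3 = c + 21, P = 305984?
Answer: -190695496530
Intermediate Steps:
u(q, Q) = -1 (u(q, Q) = 4 - 1*5 = 4 - 5 = -1)
G(B, c) = 24 + c (G(B, c) = 3 + (c + 21) = 3 + (21 + c) = 24 + c)
D(h, g) = -14 (D(h, g) = 7*(-1 - 1) = 7*(-2) = -14)
(-211627 - 411622)*(P + D(91, G(-20, -24))) = (-211627 - 411622)*(305984 - 14) = -623249*305970 = -190695496530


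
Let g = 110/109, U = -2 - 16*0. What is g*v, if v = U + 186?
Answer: 20240/109 ≈ 185.69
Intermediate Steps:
U = -2 (U = -2 + 0 = -2)
g = 110/109 (g = 110*(1/109) = 110/109 ≈ 1.0092)
v = 184 (v = -2 + 186 = 184)
g*v = (110/109)*184 = 20240/109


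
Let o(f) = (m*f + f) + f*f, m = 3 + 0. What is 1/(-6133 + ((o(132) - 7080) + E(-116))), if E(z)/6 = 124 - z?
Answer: 1/6179 ≈ 0.00016184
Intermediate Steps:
m = 3
o(f) = f² + 4*f (o(f) = (3*f + f) + f*f = 4*f + f² = f² + 4*f)
E(z) = 744 - 6*z (E(z) = 6*(124 - z) = 744 - 6*z)
1/(-6133 + ((o(132) - 7080) + E(-116))) = 1/(-6133 + ((132*(4 + 132) - 7080) + (744 - 6*(-116)))) = 1/(-6133 + ((132*136 - 7080) + (744 + 696))) = 1/(-6133 + ((17952 - 7080) + 1440)) = 1/(-6133 + (10872 + 1440)) = 1/(-6133 + 12312) = 1/6179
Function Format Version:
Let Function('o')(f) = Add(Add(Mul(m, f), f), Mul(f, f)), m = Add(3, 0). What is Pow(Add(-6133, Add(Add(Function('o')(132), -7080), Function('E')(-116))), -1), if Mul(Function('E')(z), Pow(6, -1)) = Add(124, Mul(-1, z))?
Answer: Rational(1, 6179) ≈ 0.00016184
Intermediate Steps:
m = 3
Function('o')(f) = Add(Pow(f, 2), Mul(4, f)) (Function('o')(f) = Add(Add(Mul(3, f), f), Mul(f, f)) = Add(Mul(4, f), Pow(f, 2)) = Add(Pow(f, 2), Mul(4, f)))
Function('E')(z) = Add(744, Mul(-6, z)) (Function('E')(z) = Mul(6, Add(124, Mul(-1, z))) = Add(744, Mul(-6, z)))
Pow(Add(-6133, Add(Add(Function('o')(132), -7080), Function('E')(-116))), -1) = Pow(Add(-6133, Add(Add(Mul(132, Add(4, 132)), -7080), Add(744, Mul(-6, -116)))), -1) = Pow(Add(-6133, Add(Add(Mul(132, 136), -7080), Add(744, 696))), -1) = Pow(Add(-6133, Add(Add(17952, -7080), 1440)), -1) = Pow(Add(-6133, Add(10872, 1440)), -1) = Pow(Add(-6133, 12312), -1) = Pow(6179, -1) = Rational(1, 6179)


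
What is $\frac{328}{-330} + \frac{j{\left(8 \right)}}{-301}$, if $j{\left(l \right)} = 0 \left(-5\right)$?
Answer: $- \frac{164}{165} \approx -0.99394$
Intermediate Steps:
$j{\left(l \right)} = 0$
$\frac{328}{-330} + \frac{j{\left(8 \right)}}{-301} = \frac{328}{-330} + \frac{0}{-301} = 328 \left(- \frac{1}{330}\right) + 0 \left(- \frac{1}{301}\right) = - \frac{164}{165} + 0 = - \frac{164}{165}$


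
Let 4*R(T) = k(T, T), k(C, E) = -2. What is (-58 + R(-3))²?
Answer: 13689/4 ≈ 3422.3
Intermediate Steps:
R(T) = -½ (R(T) = (¼)*(-2) = -½)
(-58 + R(-3))² = (-58 - ½)² = (-117/2)² = 13689/4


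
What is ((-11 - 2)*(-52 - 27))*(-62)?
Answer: -63674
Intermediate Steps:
((-11 - 2)*(-52 - 27))*(-62) = -13*(-79)*(-62) = 1027*(-62) = -63674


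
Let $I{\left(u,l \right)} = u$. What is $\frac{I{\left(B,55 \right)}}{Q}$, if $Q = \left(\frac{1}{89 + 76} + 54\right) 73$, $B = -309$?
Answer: $- \frac{50985}{650503} \approx -0.078378$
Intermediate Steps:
$Q = \frac{650503}{165}$ ($Q = \left(\frac{1}{165} + 54\right) 73 = \frac{8911}{165} \cdot 73 = \frac{650503}{165} \approx 3942.4$)
$\frac{I{\left(B,55 \right)}}{Q} = - \frac{309}{\frac{650503}{165}} = \left(-309\right) \frac{165}{650503} = - \frac{50985}{650503}$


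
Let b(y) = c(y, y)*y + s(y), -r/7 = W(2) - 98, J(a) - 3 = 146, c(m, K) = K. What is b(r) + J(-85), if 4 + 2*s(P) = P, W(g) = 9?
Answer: 777175/2 ≈ 3.8859e+5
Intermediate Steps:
J(a) = 149 (J(a) = 3 + 146 = 149)
s(P) = -2 + P/2
r = 623 (r = -7*(9 - 98) = -7*(-89) = 623)
b(y) = -2 + y**2 + y/2 (b(y) = y*y + (-2 + y/2) = y**2 + (-2 + y/2) = -2 + y**2 + y/2)
b(r) + J(-85) = (-2 + 623**2 + (1/2)*623) + 149 = (-2 + 388129 + 623/2) + 149 = 776877/2 + 149 = 777175/2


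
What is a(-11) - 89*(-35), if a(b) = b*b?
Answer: 3236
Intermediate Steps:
a(b) = b**2
a(-11) - 89*(-35) = (-11)**2 - 89*(-35) = 121 + 3115 = 3236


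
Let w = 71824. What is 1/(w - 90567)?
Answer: -1/18743 ≈ -5.3353e-5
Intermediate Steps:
1/(w - 90567) = 1/(71824 - 90567) = 1/(-18743) = -1/18743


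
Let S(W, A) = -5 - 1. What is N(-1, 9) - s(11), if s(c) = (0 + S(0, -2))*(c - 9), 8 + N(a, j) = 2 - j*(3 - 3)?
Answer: 6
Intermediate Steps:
S(W, A) = -6
N(a, j) = -6 (N(a, j) = -8 + (2 - j*(3 - 3)) = -8 + (2 - j*0) = -8 + (2 - 1*0) = -8 + (2 + 0) = -8 + 2 = -6)
s(c) = 54 - 6*c (s(c) = (0 - 6)*(c - 9) = -6*(-9 + c) = 54 - 6*c)
N(-1, 9) - s(11) = -6 - (54 - 6*11) = -6 - (54 - 66) = -6 - 1*(-12) = -6 + 12 = 6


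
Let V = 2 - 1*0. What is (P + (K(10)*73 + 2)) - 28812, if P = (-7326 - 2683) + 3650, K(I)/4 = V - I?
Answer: -37505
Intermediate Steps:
V = 2 (V = 2 + 0 = 2)
K(I) = 8 - 4*I (K(I) = 4*(2 - I) = 8 - 4*I)
P = -6359 (P = -10009 + 3650 = -6359)
(P + (K(10)*73 + 2)) - 28812 = (-6359 + ((8 - 4*10)*73 + 2)) - 28812 = (-6359 + ((8 - 40)*73 + 2)) - 28812 = (-6359 + (-32*73 + 2)) - 28812 = (-6359 + (-2336 + 2)) - 28812 = (-6359 - 2334) - 28812 = -8693 - 28812 = -37505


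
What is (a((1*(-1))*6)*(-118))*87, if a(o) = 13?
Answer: -133458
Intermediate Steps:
(a((1*(-1))*6)*(-118))*87 = (13*(-118))*87 = -1534*87 = -133458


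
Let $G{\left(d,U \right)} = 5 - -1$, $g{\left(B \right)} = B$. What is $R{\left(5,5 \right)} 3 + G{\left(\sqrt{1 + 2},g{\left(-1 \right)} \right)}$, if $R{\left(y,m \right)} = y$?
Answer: $21$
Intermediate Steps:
$G{\left(d,U \right)} = 6$ ($G{\left(d,U \right)} = 5 + 1 = 6$)
$R{\left(5,5 \right)} 3 + G{\left(\sqrt{1 + 2},g{\left(-1 \right)} \right)} = 5 \cdot 3 + 6 = 15 + 6 = 21$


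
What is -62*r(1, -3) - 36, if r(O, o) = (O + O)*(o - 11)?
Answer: 1700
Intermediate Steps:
r(O, o) = 2*O*(-11 + o) (r(O, o) = (2*O)*(-11 + o) = 2*O*(-11 + o))
-62*r(1, -3) - 36 = -124*(-11 - 3) - 36 = -124*(-14) - 36 = -62*(-28) - 36 = 1736 - 36 = 1700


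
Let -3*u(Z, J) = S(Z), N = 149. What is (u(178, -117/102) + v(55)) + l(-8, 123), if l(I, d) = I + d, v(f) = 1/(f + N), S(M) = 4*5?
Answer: 7367/68 ≈ 108.34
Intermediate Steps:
S(M) = 20
u(Z, J) = -20/3 (u(Z, J) = -1/3*20 = -20/3)
v(f) = 1/(149 + f) (v(f) = 1/(f + 149) = 1/(149 + f))
(u(178, -117/102) + v(55)) + l(-8, 123) = (-20/3 + 1/(149 + 55)) + (-8 + 123) = (-20/3 + 1/204) + 115 = -453/68 + 115 = 7367/68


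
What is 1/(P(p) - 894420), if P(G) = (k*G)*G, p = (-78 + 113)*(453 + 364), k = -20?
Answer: -1/16354374920 ≈ -6.1146e-11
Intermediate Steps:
p = 28595 (p = 35*817 = 28595)
P(G) = -20*G**2 (P(G) = (-20*G)*G = -20*G**2)
1/(P(p) - 894420) = 1/(-20*28595**2 - 894420) = 1/(-20*817674025 - 894420) = 1/(-16353480500 - 894420) = 1/(-16354374920) = -1/16354374920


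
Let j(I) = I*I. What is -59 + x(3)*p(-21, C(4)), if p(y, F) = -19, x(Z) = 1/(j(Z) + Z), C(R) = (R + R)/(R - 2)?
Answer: -727/12 ≈ -60.583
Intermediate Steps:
j(I) = I²
C(R) = 2*R/(-2 + R) (C(R) = (2*R)/(-2 + R) = 2*R/(-2 + R))
x(Z) = 1/(Z + Z²) (x(Z) = 1/(Z² + Z) = 1/(Z + Z²))
-59 + x(3)*p(-21, C(4)) = -59 + (1/(3*(1 + 3)))*(-19) = -59 + ((⅓)/4)*(-19) = -59 + ((⅓)*(¼))*(-19) = -59 + (1/12)*(-19) = -59 - 19/12 = -727/12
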